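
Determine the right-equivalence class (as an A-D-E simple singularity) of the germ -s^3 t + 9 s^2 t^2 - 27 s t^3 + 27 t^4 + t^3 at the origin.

E_7

The Hessian of f at 0 is [[0, 0], [0, 0]] with rank 0, so corank 2. A Groebner basis of the Jacobian ideal J(f) in C{s,t} is {s^3 - 27*s*t^2 - 3*t^2, s^2*t - 6*s*t^2, t^3}; counting standard monomials gives mu = 7. Corank 2; j^3 = t^3 is a perfect cube, so E-series; the 4-jet and mu = 7 give E_7.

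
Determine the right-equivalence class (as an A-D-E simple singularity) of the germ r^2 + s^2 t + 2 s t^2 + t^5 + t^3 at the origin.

D_{6}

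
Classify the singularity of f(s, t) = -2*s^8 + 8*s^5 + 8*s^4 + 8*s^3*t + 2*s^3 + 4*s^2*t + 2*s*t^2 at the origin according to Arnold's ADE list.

The Hessian of f at 0 has rank 0. Corank 2; j^3 = 2*s*(s + t)^2 has shape L^2 M (L != M), so D-series; mu = 9 gives D_9.

D_{9}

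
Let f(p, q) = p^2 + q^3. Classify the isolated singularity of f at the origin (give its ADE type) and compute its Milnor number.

Type A_{2}, Milnor number mu = 2.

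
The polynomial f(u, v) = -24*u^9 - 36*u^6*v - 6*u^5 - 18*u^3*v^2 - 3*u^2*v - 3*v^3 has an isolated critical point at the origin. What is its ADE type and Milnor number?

The Hessian of f at 0 has rank 0. Corank 2; j^3 = -3*v*(u^2 + v^2) splits into three distinct lines over C (the quadratic factor has nonzero discriminant), so D_4.

Type D4, Milnor number mu = 4.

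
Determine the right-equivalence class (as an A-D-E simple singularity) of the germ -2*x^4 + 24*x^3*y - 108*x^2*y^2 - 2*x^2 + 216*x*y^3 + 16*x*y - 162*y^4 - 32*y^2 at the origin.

A_{3}

The Hessian of f at 0 is [[-4, 16], [16, -64]] with rank 1, so corank 1. A Groebner basis of the Jacobian ideal J(f) in C{x,y} is {y^3, x - 4*y}; counting standard monomials gives mu = 3. Corank 1: A-series; mu = 3 gives A_3.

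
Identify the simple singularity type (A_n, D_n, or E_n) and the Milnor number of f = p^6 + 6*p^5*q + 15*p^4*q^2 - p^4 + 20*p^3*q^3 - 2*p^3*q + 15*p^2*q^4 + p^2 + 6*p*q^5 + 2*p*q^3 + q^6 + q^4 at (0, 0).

Type A_3, Milnor number mu = 3.

The Hessian of f at 0 has rank 1. Corank 1: A-series; mu = 3 gives A_3.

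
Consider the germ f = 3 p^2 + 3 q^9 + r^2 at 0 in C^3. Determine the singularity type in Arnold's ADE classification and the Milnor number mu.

Type A_8, Milnor number mu = 8.

The Hessian of f at 0 is [[6, 0, 0], [0, 0, 0], [0, 0, 2]] with rank 2, so corank 1. A Groebner basis of the Jacobian ideal J(f) in C{p,q,r} is {q^8, p, r}; counting standard monomials gives mu = 8. Corank 1: A-series; mu = 8 gives A_8.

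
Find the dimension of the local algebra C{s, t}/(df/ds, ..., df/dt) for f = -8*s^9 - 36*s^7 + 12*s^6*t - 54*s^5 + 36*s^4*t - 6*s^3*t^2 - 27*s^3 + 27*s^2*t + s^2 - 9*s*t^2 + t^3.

2

The Hessian of f at 0 has rank 1. Corank 1: A-series; mu = 2 gives A_2.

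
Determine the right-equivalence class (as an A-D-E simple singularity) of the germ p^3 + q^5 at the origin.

E_8

The Hessian of f at 0 is [[0, 0], [0, 0]] with rank 0, so corank 2. A Groebner basis of the Jacobian ideal J(f) in C{p,q} is {q^4, p^2}; counting standard monomials gives mu = 8. Corank 2; j^3 = p^3 is a perfect cube, so E-series; the 5-jet and mu = 8 give E_8.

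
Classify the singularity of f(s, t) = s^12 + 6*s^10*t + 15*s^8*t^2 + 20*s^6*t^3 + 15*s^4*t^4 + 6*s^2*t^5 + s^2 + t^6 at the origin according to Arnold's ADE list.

A5

The Hessian of f at 0 has rank 1. Corank 1: A-series; mu = 5 gives A_5.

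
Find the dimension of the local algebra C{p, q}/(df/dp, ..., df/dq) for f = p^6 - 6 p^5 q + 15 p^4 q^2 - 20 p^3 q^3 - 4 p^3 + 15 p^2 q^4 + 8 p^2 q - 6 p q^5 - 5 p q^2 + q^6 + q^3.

7

The Hessian of f at 0 has rank 0. Corank 2; j^3 = -(p - q)*(2*p - q)^2 has shape L^2 M (L != M), so D-series; mu = 7 gives D_7.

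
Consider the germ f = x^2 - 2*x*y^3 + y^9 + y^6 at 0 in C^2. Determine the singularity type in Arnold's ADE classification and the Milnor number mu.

Type A_{8}, Milnor number mu = 8.

The Hessian of f at 0 has rank 1. Corank 1: A-series; mu = 8 gives A_8.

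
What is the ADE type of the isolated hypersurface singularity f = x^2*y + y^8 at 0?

D_9

The Hessian of f at 0 has rank 0. Corank 2; j^3 = x^2*y has shape L^2 M (L != M), so D-series; mu = 9 gives D_9.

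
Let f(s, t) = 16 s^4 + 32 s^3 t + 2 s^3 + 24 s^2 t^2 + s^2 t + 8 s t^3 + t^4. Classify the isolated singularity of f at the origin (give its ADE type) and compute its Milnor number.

The Hessian of f at 0 has rank 0. Corank 2; j^3 = s^2*(2*s + t) has shape L^2 M (L != M), so D-series; mu = 5 gives D_5.

Type D5, Milnor number mu = 5.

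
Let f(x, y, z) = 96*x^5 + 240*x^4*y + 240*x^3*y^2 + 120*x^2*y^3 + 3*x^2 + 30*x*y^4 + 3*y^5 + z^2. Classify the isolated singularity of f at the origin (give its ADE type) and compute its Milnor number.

The Hessian of f at 0 has rank 2. Corank 1: A-series; mu = 4 gives A_4.

Type A4, Milnor number mu = 4.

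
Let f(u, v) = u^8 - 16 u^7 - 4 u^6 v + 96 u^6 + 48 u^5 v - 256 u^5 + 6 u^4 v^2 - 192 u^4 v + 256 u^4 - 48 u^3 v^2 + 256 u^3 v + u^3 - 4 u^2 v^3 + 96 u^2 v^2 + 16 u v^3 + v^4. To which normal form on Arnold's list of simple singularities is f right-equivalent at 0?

E6

The Hessian of f at 0 is [[0, 0], [0, 0]] with rank 0, so corank 2. A Groebner basis of the Jacobian ideal J(f) in C{u,v} is {v^4, u*v^2 + v^3/12, u^2}; counting standard monomials gives mu = 6. Corank 2; j^3 = u^3 is a perfect cube, so E-series; the 4-jet and mu = 6 give E_6.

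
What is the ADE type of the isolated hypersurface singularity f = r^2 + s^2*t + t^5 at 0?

D_6

The Hessian of f at 0 has rank 1. Corank 2; j^3 = s^2*t has shape L^2 M (L != M), so D-series; mu = 6 gives D_6.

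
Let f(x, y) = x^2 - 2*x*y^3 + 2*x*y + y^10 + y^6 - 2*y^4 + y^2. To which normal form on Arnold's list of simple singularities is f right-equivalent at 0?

A_9

The Hessian of f at 0 is [[2, 2], [2, 2]] with rank 1, so corank 1. A Groebner basis of the Jacobian ideal J(f) in C{x,y} is {x^3 + 3*x^2*y + 3*x*y^2 + x + y, -x + y^3 - y}; counting standard monomials gives mu = 9. Corank 1: A-series; mu = 9 gives A_9.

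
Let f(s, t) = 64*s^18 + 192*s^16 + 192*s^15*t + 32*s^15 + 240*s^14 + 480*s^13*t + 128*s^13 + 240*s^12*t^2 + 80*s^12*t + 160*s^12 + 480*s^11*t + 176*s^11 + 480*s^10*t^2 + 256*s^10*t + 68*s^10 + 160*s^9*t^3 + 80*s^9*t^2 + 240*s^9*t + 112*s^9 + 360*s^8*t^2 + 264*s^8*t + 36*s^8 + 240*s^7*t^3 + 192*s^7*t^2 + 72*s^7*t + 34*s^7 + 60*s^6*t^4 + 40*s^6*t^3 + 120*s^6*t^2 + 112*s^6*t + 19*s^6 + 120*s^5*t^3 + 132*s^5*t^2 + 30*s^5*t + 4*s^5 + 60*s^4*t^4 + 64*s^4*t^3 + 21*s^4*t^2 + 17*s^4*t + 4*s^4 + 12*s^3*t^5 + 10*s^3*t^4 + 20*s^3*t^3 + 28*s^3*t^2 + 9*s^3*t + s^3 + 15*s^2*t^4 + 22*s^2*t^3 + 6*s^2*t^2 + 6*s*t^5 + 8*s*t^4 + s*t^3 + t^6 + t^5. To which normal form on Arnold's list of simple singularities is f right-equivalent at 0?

E_{7}

The Hessian of f at 0 is [[0, 0], [0, 0]] with rank 0, so corank 2. A Groebner basis of the Jacobian ideal J(f) in C{s,t} is {-3*s^2/5 + t^4 - t^3/5, s^3, s^2*t + s^2/5 + t^3/15, s^2/5 + s*t^2 + t^3/15}; counting standard monomials gives mu = 7. Corank 2; j^3 = s^3 is a perfect cube, so E-series; the 4-jet and mu = 7 give E_7.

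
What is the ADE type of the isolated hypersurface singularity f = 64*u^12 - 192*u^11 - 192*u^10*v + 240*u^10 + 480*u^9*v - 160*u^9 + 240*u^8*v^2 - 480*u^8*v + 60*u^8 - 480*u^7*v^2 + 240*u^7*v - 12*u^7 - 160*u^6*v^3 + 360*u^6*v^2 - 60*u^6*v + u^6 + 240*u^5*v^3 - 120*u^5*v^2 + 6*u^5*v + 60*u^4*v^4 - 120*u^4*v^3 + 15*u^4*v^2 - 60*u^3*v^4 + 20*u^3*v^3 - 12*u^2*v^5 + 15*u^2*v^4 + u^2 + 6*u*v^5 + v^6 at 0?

A5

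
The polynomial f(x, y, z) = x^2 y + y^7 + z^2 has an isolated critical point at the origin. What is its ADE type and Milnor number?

Type D_{8}, Milnor number mu = 8.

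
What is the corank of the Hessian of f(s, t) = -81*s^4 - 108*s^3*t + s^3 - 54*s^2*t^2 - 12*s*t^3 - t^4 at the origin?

2

The Hessian at 0 is [[0, 0], [0, 0]] of rank 0; hence corank 2.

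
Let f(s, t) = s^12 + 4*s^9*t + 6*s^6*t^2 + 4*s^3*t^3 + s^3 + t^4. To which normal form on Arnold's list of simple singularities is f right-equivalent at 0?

E_{6}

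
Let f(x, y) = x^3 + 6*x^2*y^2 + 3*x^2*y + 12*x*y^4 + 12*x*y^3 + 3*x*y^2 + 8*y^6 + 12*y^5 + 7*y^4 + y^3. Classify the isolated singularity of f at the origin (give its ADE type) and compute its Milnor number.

Type E6, Milnor number mu = 6.

The Hessian of f at 0 has rank 0. Corank 2; j^3 = (x + y)^3 is a perfect cube, so E-series; the 4-jet and mu = 6 give E_6.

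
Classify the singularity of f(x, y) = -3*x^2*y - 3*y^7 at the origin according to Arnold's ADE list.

The Hessian of f at 0 has rank 0. Corank 2; j^3 = -3*x^2*y has shape L^2 M (L != M), so D-series; mu = 8 gives D_8.

D_{8}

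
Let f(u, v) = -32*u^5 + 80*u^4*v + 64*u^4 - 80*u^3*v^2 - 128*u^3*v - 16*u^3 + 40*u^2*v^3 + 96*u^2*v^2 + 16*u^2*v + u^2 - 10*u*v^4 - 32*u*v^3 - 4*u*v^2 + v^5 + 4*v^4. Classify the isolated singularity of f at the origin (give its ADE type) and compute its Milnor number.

Type A4, Milnor number mu = 4.

The Hessian of f at 0 is [[2, 0], [0, 0]] with rank 1, so corank 1. A Groebner basis of the Jacobian ideal J(f) in C{u,v} is {u/16 + v^3 - v^2/8, u^2, u*v + u/8 - v^2/4}; counting standard monomials gives mu = 4. Corank 1: A-series; mu = 4 gives A_4.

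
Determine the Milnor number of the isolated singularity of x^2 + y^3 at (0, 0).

2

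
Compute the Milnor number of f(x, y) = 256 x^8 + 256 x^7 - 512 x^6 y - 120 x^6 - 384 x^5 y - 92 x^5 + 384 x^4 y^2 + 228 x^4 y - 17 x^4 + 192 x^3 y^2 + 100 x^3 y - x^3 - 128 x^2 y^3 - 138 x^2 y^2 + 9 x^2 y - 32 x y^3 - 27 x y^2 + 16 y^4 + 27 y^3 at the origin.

6

The Hessian of f at 0 has rank 0. Corank 2; j^3 = -(x - 3*y)^3 is a perfect cube, so E-series; the 4-jet and mu = 6 give E_6.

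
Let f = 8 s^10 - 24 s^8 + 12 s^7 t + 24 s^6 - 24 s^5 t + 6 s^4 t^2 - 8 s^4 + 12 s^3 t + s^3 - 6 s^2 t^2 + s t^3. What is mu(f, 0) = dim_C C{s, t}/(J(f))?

7

The Hessian of f at 0 has rank 0. Corank 2; j^3 = s^3 is a perfect cube, so E-series; the 4-jet and mu = 7 give E_7.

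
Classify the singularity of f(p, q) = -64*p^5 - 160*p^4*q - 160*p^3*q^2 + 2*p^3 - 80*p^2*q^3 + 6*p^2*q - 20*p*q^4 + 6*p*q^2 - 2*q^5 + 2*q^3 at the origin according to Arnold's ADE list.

E_{8}

The Hessian of f at 0 has rank 0. Corank 2; j^3 = 2*(p + q)^3 is a perfect cube, so E-series; the 5-jet and mu = 8 give E_8.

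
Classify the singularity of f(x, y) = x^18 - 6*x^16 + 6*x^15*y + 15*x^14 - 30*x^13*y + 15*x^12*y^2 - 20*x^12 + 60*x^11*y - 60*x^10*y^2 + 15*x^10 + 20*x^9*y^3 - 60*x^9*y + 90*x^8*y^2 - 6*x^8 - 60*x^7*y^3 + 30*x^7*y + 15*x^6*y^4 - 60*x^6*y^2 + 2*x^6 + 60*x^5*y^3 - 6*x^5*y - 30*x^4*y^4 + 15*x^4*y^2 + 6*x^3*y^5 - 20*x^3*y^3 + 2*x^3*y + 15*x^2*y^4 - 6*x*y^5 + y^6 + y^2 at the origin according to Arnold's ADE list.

The Hessian of f at 0 has rank 1. Corank 1: A-series; mu = 5 gives A_5.

A_{5}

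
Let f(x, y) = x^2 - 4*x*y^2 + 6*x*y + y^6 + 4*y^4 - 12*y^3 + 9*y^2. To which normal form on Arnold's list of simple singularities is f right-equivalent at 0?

A_{5}

The Hessian of f at 0 is [[2, 6], [6, 18]] with rank 1, so corank 1. A Groebner basis of the Jacobian ideal J(f) in C{x,y} is {x^3 - 27*x^2/2 - 135*x*y/2 - 81*x/2 - 243*y/2, x^2*y + 3*x^2 + 27*x*y/2 + 27*x/4 + 81*y/4, -x/2 + y^2 - 3*y/2}; counting standard monomials gives mu = 5. Corank 1: A-series; mu = 5 gives A_5.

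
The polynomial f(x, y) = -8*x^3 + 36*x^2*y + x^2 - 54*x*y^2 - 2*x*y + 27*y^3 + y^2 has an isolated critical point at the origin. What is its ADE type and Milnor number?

Type A_2, Milnor number mu = 2.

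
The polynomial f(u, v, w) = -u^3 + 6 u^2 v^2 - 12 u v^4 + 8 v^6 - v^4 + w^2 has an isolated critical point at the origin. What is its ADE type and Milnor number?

Type E_6, Milnor number mu = 6.

The Hessian of f at 0 is [[0, 0, 0], [0, 0, 0], [0, 0, 2]] with rank 1, so corank 2. A Groebner basis of the Jacobian ideal J(f) in C{u,v,w} is {u^3, u^2*v, -u^2/4 + u*v^2, v^3, w}; counting standard monomials gives mu = 6. Corank 2; j^3 = -u^3 is a perfect cube, so E-series; the 4-jet and mu = 6 give E_6.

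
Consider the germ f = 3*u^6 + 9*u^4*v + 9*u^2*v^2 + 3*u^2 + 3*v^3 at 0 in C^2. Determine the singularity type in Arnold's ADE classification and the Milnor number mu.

Type A2, Milnor number mu = 2.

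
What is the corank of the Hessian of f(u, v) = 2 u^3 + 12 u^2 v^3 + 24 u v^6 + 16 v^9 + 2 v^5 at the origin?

2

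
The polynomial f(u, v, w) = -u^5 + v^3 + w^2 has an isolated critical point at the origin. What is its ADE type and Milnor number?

Type E8, Milnor number mu = 8.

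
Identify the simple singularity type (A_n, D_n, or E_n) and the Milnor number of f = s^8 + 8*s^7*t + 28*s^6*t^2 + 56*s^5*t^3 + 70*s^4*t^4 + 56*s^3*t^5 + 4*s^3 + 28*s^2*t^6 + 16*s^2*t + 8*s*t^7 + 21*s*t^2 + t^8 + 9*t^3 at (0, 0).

Type D9, Milnor number mu = 9.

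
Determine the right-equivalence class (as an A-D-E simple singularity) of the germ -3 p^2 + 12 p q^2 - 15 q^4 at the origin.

A3

The Hessian of f at 0 is [[-6, 0], [0, 0]] with rank 1, so corank 1. A Groebner basis of the Jacobian ideal J(f) in C{p,q} is {p^2, p*q, -p/2 + q^2}; counting standard monomials gives mu = 3. Corank 1: A-series; mu = 3 gives A_3.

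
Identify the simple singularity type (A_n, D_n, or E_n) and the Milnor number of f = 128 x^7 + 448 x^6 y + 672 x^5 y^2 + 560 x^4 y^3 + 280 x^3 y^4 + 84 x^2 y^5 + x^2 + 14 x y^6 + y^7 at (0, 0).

Type A_6, Milnor number mu = 6.

The Hessian of f at 0 is [[2, 0], [0, 0]] with rank 1, so corank 1. A Groebner basis of the Jacobian ideal J(f) in C{x,y} is {y^6, x}; counting standard monomials gives mu = 6. Corank 1: A-series; mu = 6 gives A_6.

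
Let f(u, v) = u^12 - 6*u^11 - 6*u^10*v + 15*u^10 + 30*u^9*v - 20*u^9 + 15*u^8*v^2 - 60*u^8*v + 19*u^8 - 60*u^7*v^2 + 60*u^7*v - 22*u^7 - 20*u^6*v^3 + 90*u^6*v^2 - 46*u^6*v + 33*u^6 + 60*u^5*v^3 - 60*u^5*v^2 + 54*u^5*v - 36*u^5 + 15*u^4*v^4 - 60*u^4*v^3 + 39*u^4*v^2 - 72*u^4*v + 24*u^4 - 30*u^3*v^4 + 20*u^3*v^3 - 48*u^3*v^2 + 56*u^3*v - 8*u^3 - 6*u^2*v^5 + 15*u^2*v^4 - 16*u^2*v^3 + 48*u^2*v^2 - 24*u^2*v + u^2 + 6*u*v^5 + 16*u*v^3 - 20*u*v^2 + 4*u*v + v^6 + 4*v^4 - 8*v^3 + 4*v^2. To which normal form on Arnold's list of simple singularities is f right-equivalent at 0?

A5

The Hessian of f at 0 has rank 1. Corank 1: A-series; mu = 5 gives A_5.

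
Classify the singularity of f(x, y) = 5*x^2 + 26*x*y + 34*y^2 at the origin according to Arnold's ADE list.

A_{1}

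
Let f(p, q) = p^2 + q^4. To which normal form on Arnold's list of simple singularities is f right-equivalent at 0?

A_{3}

The Hessian of f at 0 has rank 1. Corank 1: A-series; mu = 3 gives A_3.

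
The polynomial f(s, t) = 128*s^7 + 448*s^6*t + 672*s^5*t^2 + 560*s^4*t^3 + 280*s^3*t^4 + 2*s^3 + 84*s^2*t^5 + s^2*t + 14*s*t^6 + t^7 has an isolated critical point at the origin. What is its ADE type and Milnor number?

Type D8, Milnor number mu = 8.

The Hessian of f at 0 is [[0, 0], [0, 0]] with rank 0, so corank 2. A Groebner basis of the Jacobian ideal J(f) in C{s,t} is {-s*t/14 + t^6, s*t^2, s^2 + s*t/2}; counting standard monomials gives mu = 8. Corank 2; j^3 = s^2*(2*s + t) has shape L^2 M (L != M), so D-series; mu = 8 gives D_8.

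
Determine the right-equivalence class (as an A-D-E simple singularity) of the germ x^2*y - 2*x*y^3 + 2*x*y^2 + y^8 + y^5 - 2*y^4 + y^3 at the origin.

D_9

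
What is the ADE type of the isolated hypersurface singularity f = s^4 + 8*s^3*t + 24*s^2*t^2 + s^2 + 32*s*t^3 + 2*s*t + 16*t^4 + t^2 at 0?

A_{3}

The Hessian of f at 0 is [[2, 2], [2, 2]] with rank 1, so corank 1. A Groebner basis of the Jacobian ideal J(f) in C{s,t} is {t^3, s + t}; counting standard monomials gives mu = 3. Corank 1: A-series; mu = 3 gives A_3.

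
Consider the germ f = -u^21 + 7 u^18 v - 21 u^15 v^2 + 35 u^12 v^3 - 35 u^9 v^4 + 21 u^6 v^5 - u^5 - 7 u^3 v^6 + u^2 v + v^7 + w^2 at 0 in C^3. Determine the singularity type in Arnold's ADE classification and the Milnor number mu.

The Hessian of f at 0 has rank 1. Corank 2; j^3 = u^2*v has shape L^2 M (L != M), so D-series; mu = 8 gives D_8.

Type D8, Milnor number mu = 8.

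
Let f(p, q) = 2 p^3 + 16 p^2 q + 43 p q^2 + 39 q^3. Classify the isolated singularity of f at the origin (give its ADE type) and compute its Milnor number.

Type D4, Milnor number mu = 4.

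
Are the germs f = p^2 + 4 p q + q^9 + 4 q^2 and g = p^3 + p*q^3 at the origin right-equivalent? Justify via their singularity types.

No.

The Hessian of f at 0 has rank 1. Corank 1: A-series; mu = 8 gives A_8. The Hessian of g at 0 has rank 0. Corank 2; j^3 = p^3 is a perfect cube, so E-series; the 4-jet and mu = 7 give E_7. f is A_8 but g is E_7, hence not right-equivalent.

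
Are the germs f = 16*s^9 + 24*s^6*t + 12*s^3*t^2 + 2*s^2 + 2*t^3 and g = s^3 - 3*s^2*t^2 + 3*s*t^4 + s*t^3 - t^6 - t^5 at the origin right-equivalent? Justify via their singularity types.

The Hessian of f at 0 is [[4, 0], [0, 0]] with rank 1, so corank 1. A Groebner basis of the Jacobian ideal J(f) in C{s,t} is {t^2, s}; counting standard monomials gives mu = 2. Corank 1: A-series; mu = 2 gives A_2. The Hessian of g at 0 is [[0, 0], [0, 0]] with rank 0, so corank 2. A Groebner basis of the Jacobian ideal J(g) in C{s,t} is {-s^2 + t^4 - t^3/3, s^3, s^2*t + s^2/3 + t^3/9, -s^2 + s*t^2 - t^3/3}; counting standard monomials gives mu = 7. Corank 2; j^3 = s^3 is a perfect cube, so E-series; the 4-jet and mu = 7 give E_7. f is A_2 but g is E_7, hence not right-equivalent.

No.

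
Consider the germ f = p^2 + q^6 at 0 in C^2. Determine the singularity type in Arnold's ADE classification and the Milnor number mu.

Type A_{5}, Milnor number mu = 5.

The Hessian of f at 0 has rank 1. Corank 1: A-series; mu = 5 gives A_5.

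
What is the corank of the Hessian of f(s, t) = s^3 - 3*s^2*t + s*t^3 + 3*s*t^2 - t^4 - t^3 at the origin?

2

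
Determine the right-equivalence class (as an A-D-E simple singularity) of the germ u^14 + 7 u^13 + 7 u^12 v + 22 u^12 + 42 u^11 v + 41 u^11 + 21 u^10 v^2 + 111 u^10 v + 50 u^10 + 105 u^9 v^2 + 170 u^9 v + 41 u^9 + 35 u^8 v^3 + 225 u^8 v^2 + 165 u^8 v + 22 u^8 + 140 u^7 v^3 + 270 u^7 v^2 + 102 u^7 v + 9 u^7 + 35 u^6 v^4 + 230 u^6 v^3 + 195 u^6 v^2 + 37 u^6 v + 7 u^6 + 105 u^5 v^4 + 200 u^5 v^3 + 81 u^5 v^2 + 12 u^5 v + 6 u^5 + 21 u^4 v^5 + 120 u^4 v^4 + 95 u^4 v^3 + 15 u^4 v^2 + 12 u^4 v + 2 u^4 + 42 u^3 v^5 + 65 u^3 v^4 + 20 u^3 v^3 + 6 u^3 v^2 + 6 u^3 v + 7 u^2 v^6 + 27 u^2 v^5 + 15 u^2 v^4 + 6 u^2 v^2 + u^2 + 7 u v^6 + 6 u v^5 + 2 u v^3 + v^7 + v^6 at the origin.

The Hessian of f at 0 has rank 1. Corank 1: A-series; mu = 6 gives A_6.

A6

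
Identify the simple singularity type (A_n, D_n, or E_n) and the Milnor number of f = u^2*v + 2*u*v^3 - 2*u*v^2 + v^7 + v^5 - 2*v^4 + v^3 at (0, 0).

The Hessian of f at 0 is [[0, 0], [0, 0]] with rank 0, so corank 2. A Groebner basis of the Jacobian ideal J(f) in C{u,v} is {u^2*v^2 + 2*u^2*v + u^2/7 - 20*u*v^2/7 - 8*u*v/7 + v^2, u^3 - 3*u^2*v - u^2/7 + 20*u*v^2/7 + 8*u*v/7 - v^2, u*v + v^3 - v^2}; counting standard monomials gives mu = 8. Corank 2; j^3 = v*(u - v)^2 has shape L^2 M (L != M), so D-series; mu = 8 gives D_8.

Type D8, Milnor number mu = 8.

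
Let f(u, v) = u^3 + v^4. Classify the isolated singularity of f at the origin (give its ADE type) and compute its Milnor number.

Type E_6, Milnor number mu = 6.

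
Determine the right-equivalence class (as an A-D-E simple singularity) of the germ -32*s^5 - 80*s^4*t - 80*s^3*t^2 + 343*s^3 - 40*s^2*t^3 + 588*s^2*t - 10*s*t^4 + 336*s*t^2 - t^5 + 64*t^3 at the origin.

E_{8}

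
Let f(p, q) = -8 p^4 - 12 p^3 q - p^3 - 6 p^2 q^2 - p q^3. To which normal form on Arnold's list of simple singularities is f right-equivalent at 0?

E_7

The Hessian of f at 0 is [[0, 0], [0, 0]] with rank 0, so corank 2. A Groebner basis of the Jacobian ideal J(f) in C{p,q} is {3*p^2/4 + q^4 + q^3/4, p^3, p^2*q - p^2/4 - q^3/12, p^2 + p*q^2 + q^3/3}; counting standard monomials gives mu = 7. Corank 2; j^3 = -p^3 is a perfect cube, so E-series; the 4-jet and mu = 7 give E_7.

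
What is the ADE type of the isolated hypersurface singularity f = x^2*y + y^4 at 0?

The Hessian of f at 0 has rank 0. Corank 2; j^3 = x^2*y has shape L^2 M (L != M), so D-series; mu = 5 gives D_5.

D5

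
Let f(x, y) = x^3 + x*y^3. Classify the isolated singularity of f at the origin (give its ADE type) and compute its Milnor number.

Type E7, Milnor number mu = 7.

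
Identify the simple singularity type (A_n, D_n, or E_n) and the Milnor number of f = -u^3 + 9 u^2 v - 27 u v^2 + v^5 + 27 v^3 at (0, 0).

Type E_8, Milnor number mu = 8.

The Hessian of f at 0 is [[0, 0], [0, 0]] with rank 0, so corank 2. A Groebner basis of the Jacobian ideal J(f) in C{u,v} is {v^4, u^2 - 6*u*v + 9*v^2}; counting standard monomials gives mu = 8. Corank 2; j^3 = -(u - 3*v)^3 is a perfect cube, so E-series; the 5-jet and mu = 8 give E_8.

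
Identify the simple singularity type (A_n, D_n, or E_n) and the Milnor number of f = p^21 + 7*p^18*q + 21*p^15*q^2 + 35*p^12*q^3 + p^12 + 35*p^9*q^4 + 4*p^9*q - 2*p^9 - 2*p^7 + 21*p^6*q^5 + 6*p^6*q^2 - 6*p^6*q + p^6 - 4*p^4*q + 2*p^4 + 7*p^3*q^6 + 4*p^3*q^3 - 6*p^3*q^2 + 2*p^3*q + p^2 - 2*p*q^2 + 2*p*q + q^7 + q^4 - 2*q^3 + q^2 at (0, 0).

Type A_{6}, Milnor number mu = 6.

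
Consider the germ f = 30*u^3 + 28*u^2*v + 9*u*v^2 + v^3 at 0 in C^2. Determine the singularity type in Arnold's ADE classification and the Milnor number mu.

Type D_{4}, Milnor number mu = 4.

The Hessian of f at 0 has rank 0. Corank 2; j^3 = (3*u + v)*(10*u^2 + 6*u*v + v^2) splits into three distinct lines over C (the quadratic factor has nonzero discriminant), so D_4.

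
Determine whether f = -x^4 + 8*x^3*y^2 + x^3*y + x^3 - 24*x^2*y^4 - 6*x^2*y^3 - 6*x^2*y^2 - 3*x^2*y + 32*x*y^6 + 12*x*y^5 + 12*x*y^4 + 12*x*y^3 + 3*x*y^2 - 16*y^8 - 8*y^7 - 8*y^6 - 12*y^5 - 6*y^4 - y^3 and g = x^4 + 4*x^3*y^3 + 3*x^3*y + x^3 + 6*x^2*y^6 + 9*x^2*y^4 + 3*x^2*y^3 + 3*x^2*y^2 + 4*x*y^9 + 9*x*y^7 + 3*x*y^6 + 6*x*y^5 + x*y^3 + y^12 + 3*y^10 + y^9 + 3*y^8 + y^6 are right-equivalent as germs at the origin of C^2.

Yes.

The Hessian of f at 0 is [[0, 0], [0, 0]] with rank 0, so corank 2. A Groebner basis of the Jacobian ideal J(f) in C{x,y} is {-x^2 + 2*x*y + y^4 + y^3/3 - y^2, x^3 - 5*x^2 + 10*x*y + 2*y^3/3 - 5*y^2, x^2*y - 3*x^2 + 6*x*y - 3*y^2, -4*x^2/3 + x*y^2 + 8*x*y/3 - 5*y^3/9 - 4*y^2/3}; counting standard monomials gives mu = 7. Corank 2; j^3 = (x - y)^3 is a perfect cube, so E-series; the 4-jet and mu = 7 give E_7. The Hessian of g at 0 is [[0, 0], [0, 0]] with rank 0, so corank 2. A Groebner basis of the Jacobian ideal J(g) in C{x,y} is {3*x^2 + y^4 + y^3, x^3, x^2*y - x^2 - y^3/3, 2*x^2 + x*y^2 + 2*y^3/3}; counting standard monomials gives mu = 7. Corank 2; j^3 = x^3 is a perfect cube, so E-series; the 4-jet and mu = 7 give E_7. Both have type E_7, hence right-equivalent.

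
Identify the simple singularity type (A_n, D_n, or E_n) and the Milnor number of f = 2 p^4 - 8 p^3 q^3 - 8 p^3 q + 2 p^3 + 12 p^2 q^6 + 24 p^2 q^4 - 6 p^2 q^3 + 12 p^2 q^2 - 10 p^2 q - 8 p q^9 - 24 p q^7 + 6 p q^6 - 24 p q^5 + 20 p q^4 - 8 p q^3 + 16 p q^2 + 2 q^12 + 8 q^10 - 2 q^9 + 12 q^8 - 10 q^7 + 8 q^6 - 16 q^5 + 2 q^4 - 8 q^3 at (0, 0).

Type D5, Milnor number mu = 5.

The Hessian of f at 0 is [[0, 0], [0, 0]] with rank 0, so corank 2. A Groebner basis of the Jacobian ideal J(f) in C{p,q} is {p*q^2 - p*q/2 + q^2, -p*q/4 + q^3 + q^2/2, p^2 - 3*p*q + 2*q^2}; counting standard monomials gives mu = 5. Corank 2; j^3 = 2*(p - 2*q)^2*(p - q) has shape L^2 M (L != M), so D-series; mu = 5 gives D_5.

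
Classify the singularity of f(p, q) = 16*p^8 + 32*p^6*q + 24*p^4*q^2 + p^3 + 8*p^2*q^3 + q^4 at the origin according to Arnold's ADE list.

E_6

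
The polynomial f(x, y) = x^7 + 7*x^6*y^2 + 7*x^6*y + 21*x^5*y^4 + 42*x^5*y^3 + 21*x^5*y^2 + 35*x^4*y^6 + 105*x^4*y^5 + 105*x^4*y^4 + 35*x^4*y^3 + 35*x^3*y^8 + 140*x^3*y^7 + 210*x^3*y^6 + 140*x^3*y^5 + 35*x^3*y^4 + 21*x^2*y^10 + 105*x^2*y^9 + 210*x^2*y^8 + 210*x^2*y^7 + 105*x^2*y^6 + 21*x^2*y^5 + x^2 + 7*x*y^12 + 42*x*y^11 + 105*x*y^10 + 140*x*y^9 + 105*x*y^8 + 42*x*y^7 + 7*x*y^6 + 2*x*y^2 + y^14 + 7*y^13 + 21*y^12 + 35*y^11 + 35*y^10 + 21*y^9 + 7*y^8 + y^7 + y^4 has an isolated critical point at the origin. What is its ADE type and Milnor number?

Type A6, Milnor number mu = 6.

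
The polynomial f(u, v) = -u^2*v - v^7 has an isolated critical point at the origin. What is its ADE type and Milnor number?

Type D_{8}, Milnor number mu = 8.

The Hessian of f at 0 has rank 0. Corank 2; j^3 = -u^2*v has shape L^2 M (L != M), so D-series; mu = 8 gives D_8.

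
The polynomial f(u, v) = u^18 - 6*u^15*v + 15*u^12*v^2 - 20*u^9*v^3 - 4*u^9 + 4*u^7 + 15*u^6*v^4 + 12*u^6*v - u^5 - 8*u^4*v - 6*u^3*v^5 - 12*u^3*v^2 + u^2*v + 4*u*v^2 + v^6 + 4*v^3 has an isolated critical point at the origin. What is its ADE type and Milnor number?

Type D7, Milnor number mu = 7.

The Hessian of f at 0 has rank 0. Corank 2; j^3 = v*(u + 2*v)^2 has shape L^2 M (L != M), so D-series; mu = 7 gives D_7.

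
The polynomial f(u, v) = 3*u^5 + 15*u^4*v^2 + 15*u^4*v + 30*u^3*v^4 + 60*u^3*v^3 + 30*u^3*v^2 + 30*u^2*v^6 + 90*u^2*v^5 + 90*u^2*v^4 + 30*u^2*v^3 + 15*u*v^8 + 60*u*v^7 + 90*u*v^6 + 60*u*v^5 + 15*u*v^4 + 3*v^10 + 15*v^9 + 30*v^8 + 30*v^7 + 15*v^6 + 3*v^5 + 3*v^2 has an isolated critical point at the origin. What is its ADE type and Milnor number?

Type A_{4}, Milnor number mu = 4.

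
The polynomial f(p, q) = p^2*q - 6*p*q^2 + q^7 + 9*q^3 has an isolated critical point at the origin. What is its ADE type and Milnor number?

Type D_8, Milnor number mu = 8.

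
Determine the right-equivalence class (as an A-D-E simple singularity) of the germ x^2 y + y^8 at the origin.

D_9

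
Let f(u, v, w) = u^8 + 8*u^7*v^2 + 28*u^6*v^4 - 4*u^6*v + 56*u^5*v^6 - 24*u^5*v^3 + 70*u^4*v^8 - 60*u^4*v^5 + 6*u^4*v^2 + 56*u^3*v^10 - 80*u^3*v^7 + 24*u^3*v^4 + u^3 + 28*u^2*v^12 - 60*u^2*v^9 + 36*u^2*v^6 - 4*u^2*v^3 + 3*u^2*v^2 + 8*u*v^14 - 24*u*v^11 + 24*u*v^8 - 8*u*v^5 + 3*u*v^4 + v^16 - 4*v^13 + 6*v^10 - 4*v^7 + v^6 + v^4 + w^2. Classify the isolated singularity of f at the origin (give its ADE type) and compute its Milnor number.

Type E_{6}, Milnor number mu = 6.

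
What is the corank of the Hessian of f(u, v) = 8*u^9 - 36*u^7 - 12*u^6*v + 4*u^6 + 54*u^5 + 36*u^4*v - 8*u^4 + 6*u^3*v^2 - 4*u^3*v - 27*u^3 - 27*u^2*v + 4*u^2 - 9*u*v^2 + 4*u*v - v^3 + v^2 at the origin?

1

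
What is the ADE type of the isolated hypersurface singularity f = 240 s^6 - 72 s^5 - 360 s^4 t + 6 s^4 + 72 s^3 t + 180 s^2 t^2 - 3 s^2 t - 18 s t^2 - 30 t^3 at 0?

The Hessian of f at 0 is [[0, 0], [0, 0]] with rank 0, so corank 2. A Groebner basis of the Jacobian ideal J(f) in C{s,t} is {t^3, s^2 - 6*t^2, s*t + 3*t^2}; counting standard monomials gives mu = 4. Corank 2; j^3 = -3*t*(s^2 + 6*s*t + 10*t^2) splits into three distinct lines over C (the quadratic factor has nonzero discriminant), so D_4.

D4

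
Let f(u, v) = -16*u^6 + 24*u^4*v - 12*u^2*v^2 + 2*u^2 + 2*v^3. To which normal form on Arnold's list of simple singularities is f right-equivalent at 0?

A_2

The Hessian of f at 0 is [[4, 0], [0, 0]] with rank 1, so corank 1. A Groebner basis of the Jacobian ideal J(f) in C{u,v} is {v^2, u}; counting standard monomials gives mu = 2. Corank 1: A-series; mu = 2 gives A_2.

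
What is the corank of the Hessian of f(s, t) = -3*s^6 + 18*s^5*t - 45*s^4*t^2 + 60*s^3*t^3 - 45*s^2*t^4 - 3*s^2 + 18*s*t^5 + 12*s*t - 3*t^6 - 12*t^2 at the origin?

1

Hessian at 0 has rank 1.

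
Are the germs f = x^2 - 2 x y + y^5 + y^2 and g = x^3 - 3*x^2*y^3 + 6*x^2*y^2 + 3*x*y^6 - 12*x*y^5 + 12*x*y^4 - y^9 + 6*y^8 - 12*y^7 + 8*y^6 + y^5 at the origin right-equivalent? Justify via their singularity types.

The Hessian of f at 0 has rank 1. Corank 1: A-series; mu = 4 gives A_4. The Hessian of g at 0 has rank 0. Corank 2; j^3 = x^3 is a perfect cube, so E-series; the 5-jet and mu = 8 give E_8. f is A_4 but g is E_8, hence not right-equivalent.

No.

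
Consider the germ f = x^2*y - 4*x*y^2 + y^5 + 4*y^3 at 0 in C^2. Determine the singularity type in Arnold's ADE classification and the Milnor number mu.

The Hessian of f at 0 has rank 0. Corank 2; j^3 = y*(x - 2*y)^2 has shape L^2 M (L != M), so D-series; mu = 6 gives D_6.

Type D6, Milnor number mu = 6.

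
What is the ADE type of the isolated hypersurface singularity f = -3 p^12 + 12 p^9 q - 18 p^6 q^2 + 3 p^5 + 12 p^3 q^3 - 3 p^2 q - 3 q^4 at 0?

D_5

The Hessian of f at 0 is [[0, 0], [0, 0]] with rank 0, so corank 2. A Groebner basis of the Jacobian ideal J(f) in C{p,q} is {p^3, p^2/4 + q^3, p*q}; counting standard monomials gives mu = 5. Corank 2; j^3 = -3*p^2*q has shape L^2 M (L != M), so D-series; mu = 5 gives D_5.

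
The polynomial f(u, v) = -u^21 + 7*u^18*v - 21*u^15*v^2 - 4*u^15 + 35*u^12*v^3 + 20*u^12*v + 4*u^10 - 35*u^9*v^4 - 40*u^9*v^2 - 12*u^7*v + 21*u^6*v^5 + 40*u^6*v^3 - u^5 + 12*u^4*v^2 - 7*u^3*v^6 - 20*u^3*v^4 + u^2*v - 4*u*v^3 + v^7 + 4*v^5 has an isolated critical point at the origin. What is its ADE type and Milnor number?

The Hessian of f at 0 has rank 0. Corank 2; j^3 = u^2*v has shape L^2 M (L != M), so D-series; mu = 8 gives D_8.

Type D_8, Milnor number mu = 8.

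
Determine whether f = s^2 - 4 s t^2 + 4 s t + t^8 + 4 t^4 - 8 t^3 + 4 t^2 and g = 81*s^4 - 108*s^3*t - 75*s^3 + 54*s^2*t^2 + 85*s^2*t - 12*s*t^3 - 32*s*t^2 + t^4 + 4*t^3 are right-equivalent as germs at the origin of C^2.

No.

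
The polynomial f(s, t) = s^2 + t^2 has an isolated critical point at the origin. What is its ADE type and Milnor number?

Type A_{1}, Milnor number mu = 1.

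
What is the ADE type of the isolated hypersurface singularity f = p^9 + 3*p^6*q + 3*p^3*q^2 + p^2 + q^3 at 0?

A_2

The Hessian of f at 0 is [[2, 0], [0, 0]] with rank 1, so corank 1. A Groebner basis of the Jacobian ideal J(f) in C{p,q} is {q^2, p}; counting standard monomials gives mu = 2. Corank 1: A-series; mu = 2 gives A_2.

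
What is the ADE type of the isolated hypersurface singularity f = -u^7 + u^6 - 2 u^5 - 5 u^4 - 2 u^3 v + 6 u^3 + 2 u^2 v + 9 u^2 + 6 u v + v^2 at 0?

A_6

The Hessian of f at 0 has rank 1. Corank 1: A-series; mu = 6 gives A_6.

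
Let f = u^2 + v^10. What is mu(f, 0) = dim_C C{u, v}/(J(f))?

9

The Hessian of f at 0 is [[2, 0], [0, 0]] with rank 1, so corank 1. A Groebner basis of the Jacobian ideal J(f) in C{u,v} is {v^9, u}; counting standard monomials gives mu = 9. Corank 1: A-series; mu = 9 gives A_9.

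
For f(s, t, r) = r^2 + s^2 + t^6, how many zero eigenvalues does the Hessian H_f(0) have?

Hessian at 0 has rank 2.

1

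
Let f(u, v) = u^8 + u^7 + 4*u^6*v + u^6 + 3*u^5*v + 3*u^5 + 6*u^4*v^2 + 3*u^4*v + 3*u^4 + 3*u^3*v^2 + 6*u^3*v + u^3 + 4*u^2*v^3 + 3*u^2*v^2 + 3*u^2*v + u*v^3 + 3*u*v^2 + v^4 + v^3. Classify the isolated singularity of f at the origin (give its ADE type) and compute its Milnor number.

The Hessian of f at 0 is [[0, 0], [0, 0]] with rank 0, so corank 2. A Groebner basis of the Jacobian ideal J(f) in C{u,v} is {3*u^2/4 + 3*u*v/2 + v^4 + v^3/4 + 3*v^2/4, u^3 - 3*u^2/2 - 3*u*v + v^3/2 - 3*v^2/2, u^2*v + 5*u^2/4 + 5*u*v/2 - 7*v^3/12 + 5*v^2/4, -3*u^2/4 + u*v^2 - 3*u*v/2 + 3*v^3/4 - 3*v^2/4}; counting standard monomials gives mu = 7. Corank 2; j^3 = (u + v)^3 is a perfect cube, so E-series; the 4-jet and mu = 7 give E_7.

Type E_7, Milnor number mu = 7.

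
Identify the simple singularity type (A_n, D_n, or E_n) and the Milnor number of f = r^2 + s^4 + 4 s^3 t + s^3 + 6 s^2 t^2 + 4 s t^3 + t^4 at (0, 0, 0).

The Hessian of f at 0 has rank 1. Corank 2; j^3 = s^3 is a perfect cube, so E-series; the 4-jet and mu = 6 give E_6.

Type E6, Milnor number mu = 6.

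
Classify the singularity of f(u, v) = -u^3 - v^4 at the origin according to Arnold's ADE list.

The Hessian of f at 0 is [[0, 0], [0, 0]] with rank 0, so corank 2. A Groebner basis of the Jacobian ideal J(f) in C{u,v} is {v^3, u^2}; counting standard monomials gives mu = 6. Corank 2; j^3 = -u^3 is a perfect cube, so E-series; the 4-jet and mu = 6 give E_6.

E_{6}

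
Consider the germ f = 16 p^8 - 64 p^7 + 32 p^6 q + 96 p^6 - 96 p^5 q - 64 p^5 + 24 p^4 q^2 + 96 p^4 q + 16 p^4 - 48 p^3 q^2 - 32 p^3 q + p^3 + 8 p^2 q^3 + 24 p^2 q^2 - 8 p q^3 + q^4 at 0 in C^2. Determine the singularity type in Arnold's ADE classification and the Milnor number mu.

Type E_6, Milnor number mu = 6.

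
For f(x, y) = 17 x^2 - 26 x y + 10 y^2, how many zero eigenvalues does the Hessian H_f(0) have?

0

The Hessian at 0 is [[34, -26], [-26, 20]] of rank 2; hence corank 0.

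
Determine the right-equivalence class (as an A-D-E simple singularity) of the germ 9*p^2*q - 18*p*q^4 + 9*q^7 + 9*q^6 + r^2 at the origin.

D_{7}

The Hessian of f at 0 is [[0, 0, 0], [0, 0, 0], [0, 0, 2]] with rank 1, so corank 2. A Groebner basis of the Jacobian ideal J(f) in C{p,q,r} is {-p*q + q^4, p^3, p^2*q, p^2/6 + p*q^2, r}; counting standard monomials gives mu = 7. Corank 2; j^3 = 9*p^2*q has shape L^2 M (L != M), so D-series; mu = 7 gives D_7.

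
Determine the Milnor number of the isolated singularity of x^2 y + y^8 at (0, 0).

The Hessian of f at 0 has rank 0. Corank 2; j^3 = x^2*y has shape L^2 M (L != M), so D-series; mu = 9 gives D_9.

9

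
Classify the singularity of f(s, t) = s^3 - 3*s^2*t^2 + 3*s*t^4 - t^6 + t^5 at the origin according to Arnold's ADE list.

E_{8}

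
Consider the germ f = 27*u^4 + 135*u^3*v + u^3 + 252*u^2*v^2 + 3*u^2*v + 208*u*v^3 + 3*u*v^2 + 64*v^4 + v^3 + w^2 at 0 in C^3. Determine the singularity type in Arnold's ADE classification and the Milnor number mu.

Type E7, Milnor number mu = 7.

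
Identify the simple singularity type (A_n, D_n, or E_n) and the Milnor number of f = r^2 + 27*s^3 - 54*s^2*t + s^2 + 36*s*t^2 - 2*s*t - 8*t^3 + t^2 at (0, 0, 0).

The Hessian of f at 0 is [[2, -2, 0], [-2, 2, 0], [0, 0, 2]] with rank 2, so corank 1. A Groebner basis of the Jacobian ideal J(f) in C{s,t,r} is {t^2, s - t, r}; counting standard monomials gives mu = 2. Corank 1: A-series; mu = 2 gives A_2.

Type A2, Milnor number mu = 2.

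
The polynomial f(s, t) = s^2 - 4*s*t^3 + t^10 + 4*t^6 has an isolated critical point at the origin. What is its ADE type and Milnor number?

Type A9, Milnor number mu = 9.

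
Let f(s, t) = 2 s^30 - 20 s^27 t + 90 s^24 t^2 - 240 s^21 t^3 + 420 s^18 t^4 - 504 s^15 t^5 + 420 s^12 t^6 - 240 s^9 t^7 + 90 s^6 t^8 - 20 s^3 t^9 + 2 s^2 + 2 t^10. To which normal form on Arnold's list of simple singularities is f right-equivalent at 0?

The Hessian of f at 0 has rank 1. Corank 1: A-series; mu = 9 gives A_9.

A_{9}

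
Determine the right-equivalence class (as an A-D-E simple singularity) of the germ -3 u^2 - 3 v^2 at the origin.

The Hessian of f at 0 has rank 2. Corank 0: nondegenerate Morse point, so A_1.

A_1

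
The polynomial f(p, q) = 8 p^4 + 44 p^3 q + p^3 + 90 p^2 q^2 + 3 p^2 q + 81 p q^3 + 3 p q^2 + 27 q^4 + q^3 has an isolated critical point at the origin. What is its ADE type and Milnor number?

Type E_{7}, Milnor number mu = 7.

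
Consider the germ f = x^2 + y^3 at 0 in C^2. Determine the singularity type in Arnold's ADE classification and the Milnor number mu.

Type A2, Milnor number mu = 2.

The Hessian of f at 0 is [[2, 0], [0, 0]] with rank 1, so corank 1. A Groebner basis of the Jacobian ideal J(f) in C{x,y} is {y^2, x}; counting standard monomials gives mu = 2. Corank 1: A-series; mu = 2 gives A_2.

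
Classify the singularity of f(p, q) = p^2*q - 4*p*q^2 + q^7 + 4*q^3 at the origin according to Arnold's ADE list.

D_{8}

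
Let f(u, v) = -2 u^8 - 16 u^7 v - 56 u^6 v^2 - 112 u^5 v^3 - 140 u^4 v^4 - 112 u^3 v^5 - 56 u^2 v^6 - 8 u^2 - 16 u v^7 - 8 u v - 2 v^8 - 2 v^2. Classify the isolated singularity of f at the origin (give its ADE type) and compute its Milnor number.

Type A_7, Milnor number mu = 7.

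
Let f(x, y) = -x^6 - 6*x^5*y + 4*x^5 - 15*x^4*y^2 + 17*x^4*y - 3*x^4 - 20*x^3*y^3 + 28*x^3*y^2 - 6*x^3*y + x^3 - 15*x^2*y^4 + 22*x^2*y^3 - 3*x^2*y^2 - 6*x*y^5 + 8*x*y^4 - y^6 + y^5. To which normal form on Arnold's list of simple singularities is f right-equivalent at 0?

E8

The Hessian of f at 0 is [[0, 0], [0, 0]] with rank 0, so corank 2. A Groebner basis of the Jacobian ideal J(f) in C{x,y} is {-x^2/8 + x*y^3 + x*y^2/4, x^2/2 - x*y^2 + y^4, x^3, x^2*y - x^2/4 + x*y^2/2}; counting standard monomials gives mu = 8. Corank 2; j^3 = x^3 is a perfect cube, so E-series; the 5-jet and mu = 8 give E_8.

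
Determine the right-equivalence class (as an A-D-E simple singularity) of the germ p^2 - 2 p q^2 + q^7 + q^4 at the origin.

A_{6}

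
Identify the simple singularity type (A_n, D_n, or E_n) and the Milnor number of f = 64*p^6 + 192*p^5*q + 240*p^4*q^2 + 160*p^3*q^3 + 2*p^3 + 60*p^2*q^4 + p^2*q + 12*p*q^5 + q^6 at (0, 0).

The Hessian of f at 0 has rank 0. Corank 2; j^3 = p^2*(2*p + q) has shape L^2 M (L != M), so D-series; mu = 7 gives D_7.

Type D_{7}, Milnor number mu = 7.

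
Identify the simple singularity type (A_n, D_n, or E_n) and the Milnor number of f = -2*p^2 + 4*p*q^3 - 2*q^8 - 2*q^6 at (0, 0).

Type A_{7}, Milnor number mu = 7.

The Hessian of f at 0 is [[-4, 0], [0, 0]] with rank 1, so corank 1. A Groebner basis of the Jacobian ideal J(f) in C{p,q} is {p^3, p^2*q, -p + q^3}; counting standard monomials gives mu = 7. Corank 1: A-series; mu = 7 gives A_7.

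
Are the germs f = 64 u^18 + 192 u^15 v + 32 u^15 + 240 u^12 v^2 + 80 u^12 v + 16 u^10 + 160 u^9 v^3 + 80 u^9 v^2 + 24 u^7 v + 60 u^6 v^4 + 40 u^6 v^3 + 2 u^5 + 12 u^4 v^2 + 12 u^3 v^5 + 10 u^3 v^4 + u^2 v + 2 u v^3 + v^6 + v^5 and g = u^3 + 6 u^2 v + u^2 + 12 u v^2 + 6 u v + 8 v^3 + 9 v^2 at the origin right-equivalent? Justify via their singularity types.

No.

The Hessian of f at 0 has rank 0. Corank 2; j^3 = u^2*v has shape L^2 M (L != M), so D-series; mu = 7 gives D_7. The Hessian of g at 0 has rank 1. Corank 1: A-series; mu = 2 gives A_2. f is D_7 but g is A_2, hence not right-equivalent.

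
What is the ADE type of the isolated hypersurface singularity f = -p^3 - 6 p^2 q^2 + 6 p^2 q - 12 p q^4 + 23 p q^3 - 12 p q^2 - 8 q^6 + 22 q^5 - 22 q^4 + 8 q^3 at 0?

E7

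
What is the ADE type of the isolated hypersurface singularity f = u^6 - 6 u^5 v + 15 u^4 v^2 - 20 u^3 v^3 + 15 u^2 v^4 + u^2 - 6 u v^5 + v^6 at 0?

A_{5}

The Hessian of f at 0 is [[2, 0], [0, 0]] with rank 1, so corank 1. A Groebner basis of the Jacobian ideal J(f) in C{u,v} is {v^5, u}; counting standard monomials gives mu = 5. Corank 1: A-series; mu = 5 gives A_5.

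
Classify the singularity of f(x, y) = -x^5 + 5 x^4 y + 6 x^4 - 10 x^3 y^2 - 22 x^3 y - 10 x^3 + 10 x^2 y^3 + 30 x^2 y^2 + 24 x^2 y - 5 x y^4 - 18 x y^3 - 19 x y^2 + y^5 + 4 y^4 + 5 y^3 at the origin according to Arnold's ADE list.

D_{4}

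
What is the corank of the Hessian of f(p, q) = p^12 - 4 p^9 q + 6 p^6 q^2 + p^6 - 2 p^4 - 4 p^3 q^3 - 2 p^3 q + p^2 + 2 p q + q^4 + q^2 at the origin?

Hessian at 0 has rank 1.

1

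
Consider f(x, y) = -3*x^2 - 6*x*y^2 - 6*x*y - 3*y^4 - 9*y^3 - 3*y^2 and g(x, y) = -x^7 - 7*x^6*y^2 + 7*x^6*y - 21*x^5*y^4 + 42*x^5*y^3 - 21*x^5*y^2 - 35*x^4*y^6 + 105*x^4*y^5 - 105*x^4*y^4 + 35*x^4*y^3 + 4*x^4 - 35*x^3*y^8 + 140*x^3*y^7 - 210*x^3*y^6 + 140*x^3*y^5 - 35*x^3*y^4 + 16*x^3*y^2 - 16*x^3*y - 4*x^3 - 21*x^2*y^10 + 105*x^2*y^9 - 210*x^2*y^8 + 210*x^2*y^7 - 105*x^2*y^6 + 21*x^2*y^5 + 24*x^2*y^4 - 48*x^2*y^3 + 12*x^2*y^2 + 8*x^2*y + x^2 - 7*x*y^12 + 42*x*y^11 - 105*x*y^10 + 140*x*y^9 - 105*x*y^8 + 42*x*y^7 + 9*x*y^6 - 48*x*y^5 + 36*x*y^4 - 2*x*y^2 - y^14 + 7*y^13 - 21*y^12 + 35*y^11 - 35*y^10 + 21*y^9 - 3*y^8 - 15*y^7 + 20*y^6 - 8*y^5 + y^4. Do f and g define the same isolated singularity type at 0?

The Hessian of f at 0 is [[-6, -6], [-6, -6]] with rank 1, so corank 1. A Groebner basis of the Jacobian ideal J(f) in C{x,y} is {y^2, x + y}; counting standard monomials gives mu = 2. Corank 1: A-series; mu = 2 gives A_2. The Hessian of g at 0 is [[2, 0], [0, 0]] with rank 1, so corank 1. A Groebner basis of the Jacobian ideal J(g) in C{x,y} is {x^3, x^2*y + x^2/12 + x*y/36 + x/288 - y^2/288, -x^2/3 + x*y^2 + 2*x*y/9 + x/36 - y^2/36, -2*x^2/3 + 13*x*y/9 + 11*x/36 + y^3 - 11*y^2/36}; counting standard monomials gives mu = 6. Corank 1: A-series; mu = 6 gives A_6. f is A_2 but g is A_6, hence not right-equivalent.

No.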